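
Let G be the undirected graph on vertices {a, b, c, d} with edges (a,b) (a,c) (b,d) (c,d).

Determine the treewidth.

A width-2 tree decomposition is:
Bags: B1 = {b, c, d}  B2 = {a, b, c}
Tree: B1–B2
Each bag holds 3 vertices, so the decomposition has width 2, which upper-bounds the treewidth. The edges c–d–b–a–c form a cycle, so G is not a tree and its treewidth is at least 2. Therefore the treewidth is 2.

2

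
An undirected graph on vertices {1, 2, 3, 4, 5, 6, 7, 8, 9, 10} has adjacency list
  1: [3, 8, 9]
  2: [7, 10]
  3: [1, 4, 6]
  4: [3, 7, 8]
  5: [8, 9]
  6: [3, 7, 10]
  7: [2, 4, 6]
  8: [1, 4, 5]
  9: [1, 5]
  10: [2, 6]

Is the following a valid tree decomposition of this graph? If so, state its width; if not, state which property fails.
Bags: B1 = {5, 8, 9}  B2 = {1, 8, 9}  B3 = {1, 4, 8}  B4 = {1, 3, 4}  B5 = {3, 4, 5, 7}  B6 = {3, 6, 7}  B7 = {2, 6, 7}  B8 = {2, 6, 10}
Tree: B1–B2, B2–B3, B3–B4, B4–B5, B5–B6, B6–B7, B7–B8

No — bags containing vertex 5 are not connected in the tree.

A tree decomposition must satisfy three properties: every vertex lies in some bag; for every edge, both endpoints lie together in some bag; and for every vertex, the bags containing it form a connected subtree. Here bags containing vertex 5 are not connected in the tree, so the decomposition is invalid.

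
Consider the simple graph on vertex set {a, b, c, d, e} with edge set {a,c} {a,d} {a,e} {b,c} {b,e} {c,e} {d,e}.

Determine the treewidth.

A width-2 tree decomposition is:
Bags: B1 = {a, c, e}  B2 = {b, c, e}  B3 = {a, d, e}
Tree: B1–B2, B1–B3
Every bag has size at most 3, so the width is 3 − 1 = 2 and tw(G) ≤ 2. For the lower bound, the 3 vertices {a, d, e} are pairwise adjacent, and any tree decomposition puts a clique entirely inside one bag — forcing width ≥ 2. Combining the bounds, tw(G) = 2.

2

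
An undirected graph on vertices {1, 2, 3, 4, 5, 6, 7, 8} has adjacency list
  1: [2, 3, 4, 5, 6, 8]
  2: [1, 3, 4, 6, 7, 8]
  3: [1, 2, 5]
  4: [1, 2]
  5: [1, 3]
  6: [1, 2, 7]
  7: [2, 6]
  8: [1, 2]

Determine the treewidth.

A width-2 tree decomposition is:
Bags: B1 = {1, 3, 5}  B2 = {1, 2, 3}  B3 = {1, 2, 4}  B4 = {1, 2, 8}  B5 = {1, 2, 6}  B6 = {2, 6, 7}
Tree: B1–B2, B2–B3, B3–B4, B3–B5, B5–B6
Every bag has size at most 3, so the width is 3 − 1 = 2 and tw(G) ≤ 2. For the lower bound, the 3 vertices {1, 2, 8} are pairwise adjacent, and any tree decomposition puts a clique entirely inside one bag — forcing width ≥ 2. The upper and lower bounds meet at 2, so that is the treewidth.

2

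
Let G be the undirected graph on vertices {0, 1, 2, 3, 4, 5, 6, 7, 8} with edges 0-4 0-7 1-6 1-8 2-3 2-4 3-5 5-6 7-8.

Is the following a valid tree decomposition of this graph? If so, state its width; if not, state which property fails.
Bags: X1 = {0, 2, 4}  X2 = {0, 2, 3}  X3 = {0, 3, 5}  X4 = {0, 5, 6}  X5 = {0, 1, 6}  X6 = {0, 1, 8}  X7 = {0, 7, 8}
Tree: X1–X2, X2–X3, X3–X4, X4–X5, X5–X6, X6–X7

Vertex coverage: the bags together contain {0, 1, 2, 3, 4, 5, 6, 7, 8}, the full vertex set. Edge coverage: each edge of G has both endpoints in at least one bag. Running intersection: for every vertex, the bags containing it form a connected subtree. All three properties hold, so this is a valid tree decomposition of width max|bag| − 1 = 2, and hence tw(G) ≤ 2.

Yes; width 2.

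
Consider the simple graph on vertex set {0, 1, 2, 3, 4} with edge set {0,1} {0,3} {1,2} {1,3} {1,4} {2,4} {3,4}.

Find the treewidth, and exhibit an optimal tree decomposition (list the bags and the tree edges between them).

Every bag has size at most 3, so the width is 3 − 1 = 2 and tw(G) ≤ 2. For the lower bound, the 3 vertices {1, 2, 4} are pairwise adjacent, and any tree decomposition puts a clique entirely inside one bag — forcing width ≥ 2. Therefore the treewidth is 2.

Treewidth 2.
One optimal decomposition is:
Bags: B1 = {1, 3, 4}  B2 = {1, 2, 4}  B3 = {0, 1, 3}
Tree: B1–B2, B1–B3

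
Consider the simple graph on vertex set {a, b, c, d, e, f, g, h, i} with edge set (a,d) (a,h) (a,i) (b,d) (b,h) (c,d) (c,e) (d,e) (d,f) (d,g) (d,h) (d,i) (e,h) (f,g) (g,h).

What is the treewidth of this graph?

2

A width-2 tree decomposition is:
Bags: B1 = {d, g, h}  B2 = {d, f, g}  B3 = {a, d, h}  B4 = {a, d, i}  B5 = {d, e, h}  B6 = {b, d, h}  B7 = {c, d, e}
Tree: B1–B2, B1–B3, B3–B4, B1–B5, B3–B6, B5–B7
Every bag has size at most 3, so the width is 3 − 1 = 2 and tw(G) ≤ 2. For the lower bound, the 3 vertices {d, g, h} are pairwise adjacent, and any tree decomposition puts a clique entirely inside one bag — forcing width ≥ 2. Hence tw(G) = 2 exactly.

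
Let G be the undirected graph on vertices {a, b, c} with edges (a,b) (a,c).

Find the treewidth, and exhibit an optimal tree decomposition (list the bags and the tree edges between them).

Treewidth 1.
One such decomposition:
Bags: B1 = {a, b}  B2 = {a, c}
Tree: B1–B2

The largest bag has 2 vertices, giving width 1; this decomposition certifies tw(G) ≤ 1. Since G has at least one edge (e.g. a–b), it is not an edgeless graph, so tw(G) ≥ 1. Hence tw(G) = 1 exactly.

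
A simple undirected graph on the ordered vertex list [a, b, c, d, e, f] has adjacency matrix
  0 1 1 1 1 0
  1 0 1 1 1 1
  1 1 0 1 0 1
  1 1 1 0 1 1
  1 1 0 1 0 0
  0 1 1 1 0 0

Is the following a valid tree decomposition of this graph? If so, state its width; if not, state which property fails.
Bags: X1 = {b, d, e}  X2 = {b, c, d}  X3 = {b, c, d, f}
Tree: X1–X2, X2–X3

No — vertex a appears in no bag.

A tree decomposition must satisfy three properties: every vertex lies in some bag; for every edge, both endpoints lie together in some bag; and for every vertex, the bags containing it form a connected subtree. Here vertex a appears in no bag, so the decomposition is invalid.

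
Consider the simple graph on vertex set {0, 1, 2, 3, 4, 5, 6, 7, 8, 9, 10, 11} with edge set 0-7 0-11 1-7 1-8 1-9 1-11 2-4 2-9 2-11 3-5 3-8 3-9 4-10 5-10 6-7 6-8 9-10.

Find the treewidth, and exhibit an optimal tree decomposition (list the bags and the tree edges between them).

The largest bag has 4 vertices, giving width 3; this decomposition certifies tw(G) ≤ 3. For the lower bound: the 4 vertex sets {0,6,7}, {11}, {1}, {2,3,8,9} are disjoint, each induces a connected subgraph, and every pair is joined by at least one edge of G. Contracting each set to a single vertex therefore yields K_{4} as a minor, and since treewidth is minor-monotone, tw(G) ≥ tw(K_{4}) = 3. Therefore the treewidth is 3.

Treewidth 3.
One such decomposition:
Bags: B1 = {0, 6, 7, 11}  B2 = {1, 6, 7, 11}  B3 = {1, 6, 8, 11}  B4 = {1, 2, 8, 11}  B5 = {1, 2, 8, 9}  B6 = {2, 3, 8, 9}  B7 = {2, 3, 4, 9}  B8 = {3, 4, 9, 10}  B9 = {3, 4, 5, 10}
Tree: B1–B2, B2–B3, B3–B4, B4–B5, B5–B6, B6–B7, B7–B8, B8–B9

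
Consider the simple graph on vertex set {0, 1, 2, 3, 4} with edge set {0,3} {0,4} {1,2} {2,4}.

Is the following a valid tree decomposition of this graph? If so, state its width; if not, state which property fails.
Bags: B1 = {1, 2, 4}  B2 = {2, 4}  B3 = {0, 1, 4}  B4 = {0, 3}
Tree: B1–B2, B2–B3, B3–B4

A tree decomposition must satisfy three properties: every vertex lies in some bag; for every edge, both endpoints lie together in some bag; and for every vertex, the bags containing it form a connected subtree. Here bags containing vertex 1 are not connected in the tree, so the decomposition is invalid.

No — bags containing vertex 1 are not connected in the tree.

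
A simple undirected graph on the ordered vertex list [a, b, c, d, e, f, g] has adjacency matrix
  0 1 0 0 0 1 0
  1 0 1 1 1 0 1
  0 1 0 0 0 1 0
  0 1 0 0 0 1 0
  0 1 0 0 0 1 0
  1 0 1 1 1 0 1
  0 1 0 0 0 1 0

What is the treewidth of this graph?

A width-2 tree decomposition is:
Bags: B1 = {b, e, f}  B2 = {a, b, f}  B3 = {b, f, g}  B4 = {b, d, f}  B5 = {b, c, f}
Tree: B1–B2, B2–B3, B3–B4, B4–B5
The largest bag has 3 vertices, giving width 2; this decomposition certifies tw(G) ≤ 2. Since f–e–b–a–f is a cycle in G, G is not acyclic. Forests are exactly the graphs of treewidth ≤ 1, so tw(G) ≥ 2. The upper and lower bounds meet at 2, so that is the treewidth.

2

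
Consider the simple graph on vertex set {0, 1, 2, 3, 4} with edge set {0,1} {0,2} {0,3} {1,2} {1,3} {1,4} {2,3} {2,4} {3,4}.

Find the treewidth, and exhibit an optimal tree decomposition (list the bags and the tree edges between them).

Treewidth 3.
One optimal decomposition is:
Bags: B1 = {1, 2, 3, 4}  B2 = {0, 1, 2, 3}
Tree: B1–B2

Every bag has size at most 4, so the width is 4 − 1 = 3 and tw(G) ≤ 3. For the lower bound, the 4 vertices {0, 1, 2, 3} are pairwise adjacent, and any tree decomposition puts a clique entirely inside one bag — forcing width ≥ 3. The upper and lower bounds meet at 3, so that is the treewidth.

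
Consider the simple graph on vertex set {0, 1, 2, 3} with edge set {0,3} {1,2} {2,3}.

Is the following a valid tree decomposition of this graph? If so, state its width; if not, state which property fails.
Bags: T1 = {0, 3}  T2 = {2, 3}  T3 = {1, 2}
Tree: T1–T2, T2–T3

Yes; width 1.

Vertex coverage: the bags together contain {0, 1, 2, 3}, the full vertex set. Edge coverage: each edge of G has both endpoints in at least one bag. Running intersection: for every vertex, the bags containing it form a connected subtree. All three properties hold, so this is a valid tree decomposition of width max|bag| − 1 = 1, and hence tw(G) ≤ 1.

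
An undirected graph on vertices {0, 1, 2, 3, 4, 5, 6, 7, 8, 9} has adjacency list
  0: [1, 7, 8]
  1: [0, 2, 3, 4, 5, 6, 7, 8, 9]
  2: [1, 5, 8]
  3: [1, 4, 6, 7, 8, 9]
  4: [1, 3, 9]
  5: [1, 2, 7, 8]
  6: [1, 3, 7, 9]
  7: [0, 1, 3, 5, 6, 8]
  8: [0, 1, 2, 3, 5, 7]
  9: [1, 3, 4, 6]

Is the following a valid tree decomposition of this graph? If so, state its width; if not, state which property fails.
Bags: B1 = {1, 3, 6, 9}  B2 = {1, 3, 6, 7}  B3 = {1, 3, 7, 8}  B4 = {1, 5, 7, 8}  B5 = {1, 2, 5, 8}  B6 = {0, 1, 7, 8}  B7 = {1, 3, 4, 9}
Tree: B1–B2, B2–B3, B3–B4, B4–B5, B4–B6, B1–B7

Yes; width 3.

Vertex coverage: the bags together contain {0, 1, 2, 3, 4, 5, 6, 7, 8, 9}, the full vertex set. Edge coverage: each edge of G has both endpoints in at least one bag. Running intersection: for every vertex, the bags containing it form a connected subtree. All three properties hold, so this is a valid tree decomposition of width max|bag| − 1 = 3, and hence tw(G) ≤ 3.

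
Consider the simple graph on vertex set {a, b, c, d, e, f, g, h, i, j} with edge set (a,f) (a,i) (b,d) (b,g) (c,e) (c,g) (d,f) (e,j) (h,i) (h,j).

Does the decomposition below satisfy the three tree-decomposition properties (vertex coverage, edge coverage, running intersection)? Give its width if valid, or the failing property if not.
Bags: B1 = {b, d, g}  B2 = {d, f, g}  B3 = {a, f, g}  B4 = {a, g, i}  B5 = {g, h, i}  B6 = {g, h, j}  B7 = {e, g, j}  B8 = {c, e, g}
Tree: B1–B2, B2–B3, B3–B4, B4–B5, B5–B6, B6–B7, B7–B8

Yes; width 2.

Checking the three conditions: (i) the bags cover all of {a, b, c, d, e, f, g, h, i, j}; (ii) for each edge, some bag contains both endpoints; (iii) the bags containing any fixed vertex form a subtree. All hold, so the decomposition is valid with width 3 − 1 = 2.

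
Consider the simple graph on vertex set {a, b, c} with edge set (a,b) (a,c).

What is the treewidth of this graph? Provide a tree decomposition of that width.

Each bag holds 2 vertices, so the decomposition has width 1, which upper-bounds the treewidth. Any graph with an edge has treewidth ≥ 1, and G has the edge a–c. The upper and lower bounds meet at 1, so that is the treewidth.

Treewidth 1.
Bags: B1 = {a, c}  B2 = {a, b}
Tree: B1–B2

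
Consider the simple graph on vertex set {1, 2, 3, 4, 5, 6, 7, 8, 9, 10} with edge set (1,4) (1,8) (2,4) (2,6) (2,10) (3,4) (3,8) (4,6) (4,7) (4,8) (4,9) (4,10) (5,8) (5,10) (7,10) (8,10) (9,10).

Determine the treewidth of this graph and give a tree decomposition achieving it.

The largest bag has 3 vertices, giving width 2; this decomposition certifies tw(G) ≤ 2. Conversely, {1, 4, 8} is a clique of size 3, and the vertices of any clique must share a bag in every tree decomposition; so some bag has ≥ 3 vertices and tw(G) ≥ 2. Therefore the treewidth is 2.

Treewidth 2.
One optimal decomposition is:
Bags: B1 = {4, 8, 10}  B2 = {2, 4, 10}  B3 = {1, 4, 8}  B4 = {3, 4, 8}  B5 = {4, 7, 10}  B6 = {5, 8, 10}  B7 = {4, 9, 10}  B8 = {2, 4, 6}
Tree: B1–B2, B1–B3, B3–B4, B1–B5, B1–B6, B2–B7, B2–B8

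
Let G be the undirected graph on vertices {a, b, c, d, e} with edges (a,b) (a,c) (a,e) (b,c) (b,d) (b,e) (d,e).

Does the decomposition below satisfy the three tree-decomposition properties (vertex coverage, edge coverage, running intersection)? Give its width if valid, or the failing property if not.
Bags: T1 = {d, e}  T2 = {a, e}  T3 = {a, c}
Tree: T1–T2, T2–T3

A tree decomposition must satisfy three properties: every vertex lies in some bag; for every edge, both endpoints lie together in some bag; and for every vertex, the bags containing it form a connected subtree. Here vertex b appears in no bag, so the decomposition is invalid.

No — vertex b appears in no bag.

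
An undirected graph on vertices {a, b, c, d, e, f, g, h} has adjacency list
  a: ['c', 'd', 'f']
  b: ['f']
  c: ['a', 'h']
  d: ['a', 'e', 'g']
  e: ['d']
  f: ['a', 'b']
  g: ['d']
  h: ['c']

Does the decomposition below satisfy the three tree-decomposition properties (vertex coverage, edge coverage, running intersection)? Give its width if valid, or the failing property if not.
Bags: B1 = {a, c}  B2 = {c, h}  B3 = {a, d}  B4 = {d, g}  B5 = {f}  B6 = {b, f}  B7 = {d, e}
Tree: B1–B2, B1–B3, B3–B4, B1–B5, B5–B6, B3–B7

A tree decomposition must satisfy three properties: every vertex lies in some bag; for every edge, both endpoints lie together in some bag; and for every vertex, the bags containing it form a connected subtree. Here edge (a,f) lies in no bag, so the decomposition is invalid.

No — edge (a,f) lies in no bag.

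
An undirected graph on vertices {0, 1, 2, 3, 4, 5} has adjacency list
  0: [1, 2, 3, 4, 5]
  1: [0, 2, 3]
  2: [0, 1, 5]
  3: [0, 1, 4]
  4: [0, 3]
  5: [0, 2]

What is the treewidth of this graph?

A width-2 tree decomposition is:
Bags: B1 = {0, 1, 2}  B2 = {0, 1, 3}  B3 = {0, 3, 4}  B4 = {0, 2, 5}
Tree: B1–B2, B2–B3, B1–B4
Every bag has size at most 3, so the width is 3 − 1 = 2 and tw(G) ≤ 2. On the other hand G contains the 3-clique {0, 1, 2}. A clique must lie in a single bag of any decomposition, so no decomposition can have width below 2. Hence tw(G) = 2 exactly.

2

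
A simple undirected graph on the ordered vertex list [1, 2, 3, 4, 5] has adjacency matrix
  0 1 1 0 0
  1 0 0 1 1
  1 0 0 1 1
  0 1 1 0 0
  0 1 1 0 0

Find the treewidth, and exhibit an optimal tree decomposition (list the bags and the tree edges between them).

Treewidth 2.
One optimal decomposition is:
Bags: B1 = {1, 2, 3}  B2 = {2, 3, 4}  B3 = {2, 3, 5}
Tree: B1–B2, B2–B3

The largest bag has 3 vertices, giving width 2; this decomposition certifies tw(G) ≤ 2. For the lower bound, G contains the cycle 1–2–4–3–1, so G is not a forest; only forests have treewidth ≤ 1, hence tw(G) ≥ 2. Hence tw(G) = 2 exactly.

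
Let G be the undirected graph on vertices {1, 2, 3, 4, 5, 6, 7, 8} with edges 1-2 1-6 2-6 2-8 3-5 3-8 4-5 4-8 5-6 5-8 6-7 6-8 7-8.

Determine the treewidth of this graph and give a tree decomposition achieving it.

Every bag has size at most 3, so the width is 3 − 1 = 2 and tw(G) ≤ 2. On the other hand G contains the 3-clique {2, 6, 8}. A clique must lie in a single bag of any decomposition, so no decomposition can have width below 2. The upper and lower bounds meet at 2, so that is the treewidth.

Treewidth 2.
Bags: B1 = {5, 6, 8}  B2 = {3, 5, 8}  B3 = {4, 5, 8}  B4 = {2, 6, 8}  B5 = {6, 7, 8}  B6 = {1, 2, 6}
Tree: B1–B2, B2–B3, B1–B4, B1–B5, B4–B6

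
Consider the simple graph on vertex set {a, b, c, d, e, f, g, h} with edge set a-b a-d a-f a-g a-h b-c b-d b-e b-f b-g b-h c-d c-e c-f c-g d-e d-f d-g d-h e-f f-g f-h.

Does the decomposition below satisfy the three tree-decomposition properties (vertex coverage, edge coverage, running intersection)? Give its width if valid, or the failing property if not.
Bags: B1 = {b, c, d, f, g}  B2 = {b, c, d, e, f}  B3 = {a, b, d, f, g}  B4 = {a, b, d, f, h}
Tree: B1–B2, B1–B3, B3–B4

Yes; width 4.

Vertex coverage: the bags together contain {a, b, c, d, e, f, g, h}, the full vertex set. Edge coverage: each edge of G has both endpoints in at least one bag. Running intersection: for every vertex, the bags containing it form a connected subtree. All three properties hold, so this is a valid tree decomposition of width max|bag| − 1 = 4, and hence tw(G) ≤ 4.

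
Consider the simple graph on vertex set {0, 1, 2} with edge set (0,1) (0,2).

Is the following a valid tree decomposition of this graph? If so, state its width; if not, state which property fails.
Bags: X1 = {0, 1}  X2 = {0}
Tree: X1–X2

A tree decomposition must satisfy three properties: every vertex lies in some bag; for every edge, both endpoints lie together in some bag; and for every vertex, the bags containing it form a connected subtree. Here vertex 2 appears in no bag, so the decomposition is invalid.

No — vertex 2 appears in no bag.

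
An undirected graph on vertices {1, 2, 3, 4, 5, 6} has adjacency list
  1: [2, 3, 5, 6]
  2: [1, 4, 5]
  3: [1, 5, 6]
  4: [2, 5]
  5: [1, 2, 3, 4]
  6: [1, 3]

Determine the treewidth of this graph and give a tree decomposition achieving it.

Every bag has size at most 3, so the width is 3 − 1 = 2 and tw(G) ≤ 2. On the other hand G contains the 3-clique {1, 2, 5}. A clique must lie in a single bag of any decomposition, so no decomposition can have width below 2. Therefore the treewidth is 2.

Treewidth 2.
One optimal decomposition is:
Bags: B1 = {1, 3, 5}  B2 = {1, 2, 5}  B3 = {1, 3, 6}  B4 = {2, 4, 5}
Tree: B1–B2, B1–B3, B2–B4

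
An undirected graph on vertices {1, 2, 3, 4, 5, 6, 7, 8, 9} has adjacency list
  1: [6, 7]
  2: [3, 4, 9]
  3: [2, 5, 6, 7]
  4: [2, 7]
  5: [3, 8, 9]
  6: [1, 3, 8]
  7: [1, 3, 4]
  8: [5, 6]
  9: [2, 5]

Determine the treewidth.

3

A width-3 tree decomposition is:
Bags: B1 = {1, 2, 4, 7}  B2 = {1, 2, 3, 7}  B3 = {1, 2, 3, 6}  B4 = {2, 3, 6, 9}  B5 = {3, 5, 6, 9}  B6 = {5, 6, 8, 9}
Tree: B1–B2, B2–B3, B3–B4, B4–B5, B5–B6
Each bag holds 4 vertices, so the decomposition has width 3, which upper-bounds the treewidth. For the lower bound: the 4 vertex sets {1,4,7}, {2}, {3}, {5,6,8,9} are disjoint, each induces a connected subgraph, and every pair is joined by at least one edge of G. Contracting each set to a single vertex therefore yields K_{4} as a minor, and since treewidth is minor-monotone, tw(G) ≥ tw(K_{4}) = 3. The upper and lower bounds meet at 3, so that is the treewidth.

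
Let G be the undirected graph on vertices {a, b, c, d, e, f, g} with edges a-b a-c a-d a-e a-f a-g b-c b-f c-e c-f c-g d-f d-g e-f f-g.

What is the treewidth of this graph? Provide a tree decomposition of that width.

Every bag has size at most 4, so the width is 4 − 1 = 3 and tw(G) ≤ 3. On the other hand G contains the 4-clique {a, d, f, g}. A clique must lie in a single bag of any decomposition, so no decomposition can have width below 3. The upper and lower bounds meet at 3, so that is the treewidth.

Treewidth 3.
One such decomposition:
Bags: B1 = {a, b, c, f}  B2 = {a, c, f, g}  B3 = {a, c, e, f}  B4 = {a, d, f, g}
Tree: B1–B2, B2–B3, B2–B4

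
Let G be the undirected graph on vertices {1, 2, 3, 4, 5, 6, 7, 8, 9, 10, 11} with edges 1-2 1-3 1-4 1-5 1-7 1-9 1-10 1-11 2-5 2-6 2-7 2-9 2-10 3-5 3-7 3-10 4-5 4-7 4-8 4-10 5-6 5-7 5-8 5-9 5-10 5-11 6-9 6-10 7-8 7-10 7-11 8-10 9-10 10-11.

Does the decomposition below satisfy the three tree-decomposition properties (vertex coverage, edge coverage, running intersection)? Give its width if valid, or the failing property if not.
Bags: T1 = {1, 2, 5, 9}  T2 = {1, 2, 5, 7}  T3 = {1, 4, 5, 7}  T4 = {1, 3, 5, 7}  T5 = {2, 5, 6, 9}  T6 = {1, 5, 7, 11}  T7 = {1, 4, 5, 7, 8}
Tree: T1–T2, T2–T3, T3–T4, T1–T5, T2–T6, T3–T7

A tree decomposition must satisfy three properties: every vertex lies in some bag; for every edge, both endpoints lie together in some bag; and for every vertex, the bags containing it form a connected subtree. Here vertex 10 appears in no bag, so the decomposition is invalid.

No — vertex 10 appears in no bag.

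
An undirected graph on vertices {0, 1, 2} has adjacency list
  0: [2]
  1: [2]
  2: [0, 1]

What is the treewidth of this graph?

A width-1 tree decomposition is:
Bags: B1 = {0, 2}  B2 = {1, 2}
Tree: B1–B2
The largest bag has 2 vertices, giving width 1; this decomposition certifies tw(G) ≤ 1. Since G has at least one edge (e.g. 2–0), it is not an edgeless graph, so tw(G) ≥ 1. Hence tw(G) = 1 exactly.

1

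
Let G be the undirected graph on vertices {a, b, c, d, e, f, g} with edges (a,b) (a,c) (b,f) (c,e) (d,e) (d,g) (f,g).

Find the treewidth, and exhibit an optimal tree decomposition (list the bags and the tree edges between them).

Each bag holds 3 vertices, so the decomposition has width 2, which upper-bounds the treewidth. Since b–a–c–e–d–g–f–b is a cycle in G, G is not acyclic. Forests are exactly the graphs of treewidth ≤ 1, so tw(G) ≥ 2. The upper and lower bounds meet at 2, so that is the treewidth.

Treewidth 2.
Bags: B1 = {a, b, c}  B2 = {b, c, e}  B3 = {b, d, e}  B4 = {b, d, g}  B5 = {b, f, g}
Tree: B1–B2, B2–B3, B3–B4, B4–B5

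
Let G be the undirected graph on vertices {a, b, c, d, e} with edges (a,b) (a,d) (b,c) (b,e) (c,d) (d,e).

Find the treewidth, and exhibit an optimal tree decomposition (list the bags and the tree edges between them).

Treewidth 2.
One such decomposition:
Bags: B1 = {b, c, d}  B2 = {b, d, e}  B3 = {a, b, d}
Tree: B1–B2, B2–B3

Each bag holds 3 vertices, so the decomposition has width 2, which upper-bounds the treewidth. Since b–c–d–e–b is a cycle in G, G is not acyclic. Forests are exactly the graphs of treewidth ≤ 1, so tw(G) ≥ 2. Combining the bounds, tw(G) = 2.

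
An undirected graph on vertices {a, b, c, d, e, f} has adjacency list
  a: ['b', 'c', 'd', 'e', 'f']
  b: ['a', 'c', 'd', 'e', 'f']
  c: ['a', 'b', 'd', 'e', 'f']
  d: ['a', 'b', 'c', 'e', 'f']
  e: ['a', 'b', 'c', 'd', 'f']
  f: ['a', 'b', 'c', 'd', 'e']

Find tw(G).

A width-5 tree decomposition is:
Bags: B1 = {a, b, c, d, e, f}
Tree: (single bag)
With just one bag of size 6, the width is 6 − 1 = 5, so tw(G) ≤ 5. For the lower bound, the 6 vertices {a, b, c, d, e, f} are pairwise adjacent, and any tree decomposition puts a clique entirely inside one bag — forcing width ≥ 5. Therefore the treewidth is 5.

5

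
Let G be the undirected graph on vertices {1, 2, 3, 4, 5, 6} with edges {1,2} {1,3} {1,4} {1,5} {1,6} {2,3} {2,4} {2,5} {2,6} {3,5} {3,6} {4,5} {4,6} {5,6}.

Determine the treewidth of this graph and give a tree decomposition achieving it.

Each bag holds 5 vertices, so the decomposition has width 4, which upper-bounds the treewidth. On the other hand G contains the 5-clique {1, 2, 3, 5, 6}. A clique must lie in a single bag of any decomposition, so no decomposition can have width below 4. Therefore the treewidth is 4.

Treewidth 4.
One such decomposition:
Bags: B1 = {1, 2, 3, 5, 6}  B2 = {1, 2, 4, 5, 6}
Tree: B1–B2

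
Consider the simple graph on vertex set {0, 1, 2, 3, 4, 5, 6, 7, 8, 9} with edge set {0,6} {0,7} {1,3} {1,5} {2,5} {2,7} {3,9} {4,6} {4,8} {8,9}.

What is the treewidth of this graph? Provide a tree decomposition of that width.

The largest bag has 3 vertices, giving width 2; this decomposition certifies tw(G) ≤ 2. For the lower bound, G contains the cycle 6–4–8–9–3–1–5–2–7–0–6, so G is not a forest; only forests have treewidth ≤ 1, hence tw(G) ≥ 2. Hence tw(G) = 2 exactly.

Treewidth 2.
One optimal decomposition is:
Bags: B1 = {4, 6, 8}  B2 = {6, 8, 9}  B3 = {3, 6, 9}  B4 = {1, 3, 6}  B5 = {1, 5, 6}  B6 = {2, 5, 6}  B7 = {2, 6, 7}  B8 = {0, 6, 7}
Tree: B1–B2, B2–B3, B3–B4, B4–B5, B5–B6, B6–B7, B7–B8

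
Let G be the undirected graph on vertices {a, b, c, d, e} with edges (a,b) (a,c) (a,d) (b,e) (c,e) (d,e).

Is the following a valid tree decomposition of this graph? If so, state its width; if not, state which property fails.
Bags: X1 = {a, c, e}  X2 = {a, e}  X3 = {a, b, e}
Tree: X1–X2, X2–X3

A tree decomposition must satisfy three properties: every vertex lies in some bag; for every edge, both endpoints lie together in some bag; and for every vertex, the bags containing it form a connected subtree. Here vertex d appears in no bag, so the decomposition is invalid.

No — vertex d appears in no bag.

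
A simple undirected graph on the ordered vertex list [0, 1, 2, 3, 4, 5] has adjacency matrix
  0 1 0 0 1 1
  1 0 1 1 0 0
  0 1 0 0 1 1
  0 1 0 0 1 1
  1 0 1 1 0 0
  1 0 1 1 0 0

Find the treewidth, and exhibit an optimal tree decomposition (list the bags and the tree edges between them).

Each bag holds 4 vertices, so the decomposition has width 3, which upper-bounds the treewidth. For the lower bound: the 4 vertex sets {3,4}, {1,2}, {0}, {5} are disjoint, each induces a connected subgraph, and every pair is joined by at least one edge of G. Contracting each set to a single vertex therefore yields K_{4} as a minor, and since treewidth is minor-monotone, tw(G) ≥ tw(K_{4}) = 3. The upper and lower bounds meet at 3, so that is the treewidth.

Treewidth 3.
One such decomposition:
Bags: B1 = {0, 2, 3, 4}  B2 = {0, 1, 2, 3}  B3 = {0, 2, 3, 5}
Tree: B1–B2, B2–B3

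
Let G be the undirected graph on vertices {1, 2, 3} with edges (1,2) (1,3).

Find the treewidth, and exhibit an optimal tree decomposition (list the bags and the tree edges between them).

Treewidth 1.
Bags: B1 = {1, 3}  B2 = {1, 2}
Tree: B1–B2

Each bag holds 2 vertices, so the decomposition has width 1, which upper-bounds the treewidth. Since G has at least one edge (e.g. 1–3), it is not an edgeless graph, so tw(G) ≥ 1. The upper and lower bounds meet at 1, so that is the treewidth.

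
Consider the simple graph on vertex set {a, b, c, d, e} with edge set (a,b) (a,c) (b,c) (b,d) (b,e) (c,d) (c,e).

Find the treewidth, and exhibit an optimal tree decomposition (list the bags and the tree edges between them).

Each bag holds 3 vertices, so the decomposition has width 2, which upper-bounds the treewidth. On the other hand G contains the 3-clique {b, c, d}. A clique must lie in a single bag of any decomposition, so no decomposition can have width below 2. Hence tw(G) = 2 exactly.

Treewidth 2.
One optimal decomposition is:
Bags: B1 = {b, c, d}  B2 = {b, c, e}  B3 = {a, b, c}
Tree: B1–B2, B1–B3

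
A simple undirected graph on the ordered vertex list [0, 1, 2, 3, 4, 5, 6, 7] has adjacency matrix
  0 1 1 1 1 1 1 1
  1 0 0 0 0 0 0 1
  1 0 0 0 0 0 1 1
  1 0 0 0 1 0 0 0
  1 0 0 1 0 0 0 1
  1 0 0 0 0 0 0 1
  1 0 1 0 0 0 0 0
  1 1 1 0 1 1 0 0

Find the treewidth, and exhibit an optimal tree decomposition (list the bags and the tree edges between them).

The largest bag has 3 vertices, giving width 2; this decomposition certifies tw(G) ≤ 2. On the other hand G contains the 3-clique {0, 3, 4}. A clique must lie in a single bag of any decomposition, so no decomposition can have width below 2. Therefore the treewidth is 2.

Treewidth 2.
Bags: B1 = {0, 5, 7}  B2 = {0, 4, 7}  B3 = {0, 3, 4}  B4 = {0, 1, 7}  B5 = {0, 2, 7}  B6 = {0, 2, 6}
Tree: B1–B2, B2–B3, B2–B4, B1–B5, B5–B6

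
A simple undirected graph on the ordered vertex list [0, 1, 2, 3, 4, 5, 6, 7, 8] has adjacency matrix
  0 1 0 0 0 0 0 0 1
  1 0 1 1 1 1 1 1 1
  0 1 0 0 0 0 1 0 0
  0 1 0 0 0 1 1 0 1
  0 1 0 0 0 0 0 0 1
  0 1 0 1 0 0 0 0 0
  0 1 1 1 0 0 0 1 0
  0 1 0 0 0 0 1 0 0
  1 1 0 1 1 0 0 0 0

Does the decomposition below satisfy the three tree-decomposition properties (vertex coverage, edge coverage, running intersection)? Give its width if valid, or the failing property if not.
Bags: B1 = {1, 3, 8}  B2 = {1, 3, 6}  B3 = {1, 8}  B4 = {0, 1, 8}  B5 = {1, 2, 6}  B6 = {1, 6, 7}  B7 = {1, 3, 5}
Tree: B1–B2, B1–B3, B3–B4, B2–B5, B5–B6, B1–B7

No — vertex 4 appears in no bag.

A tree decomposition must satisfy three properties: every vertex lies in some bag; for every edge, both endpoints lie together in some bag; and for every vertex, the bags containing it form a connected subtree. Here vertex 4 appears in no bag, so the decomposition is invalid.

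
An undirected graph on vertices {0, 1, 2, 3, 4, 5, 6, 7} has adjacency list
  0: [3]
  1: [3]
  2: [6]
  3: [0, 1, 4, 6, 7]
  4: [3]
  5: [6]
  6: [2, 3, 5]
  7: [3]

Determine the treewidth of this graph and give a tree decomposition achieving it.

Every bag has size at most 2, so the width is 2 − 1 = 1 and tw(G) ≤ 1. Since G has at least one edge (e.g. 3–6), it is not an edgeless graph, so tw(G) ≥ 1. Hence tw(G) = 1 exactly.

Treewidth 1.
One optimal decomposition is:
Bags: B1 = {3, 6}  B2 = {1, 3}  B3 = {5, 6}  B4 = {0, 3}  B5 = {3, 7}  B6 = {2, 6}  B7 = {3, 4}
Tree: B1–B2, B1–B3, B1–B4, B1–B5, B3–B6, B2–B7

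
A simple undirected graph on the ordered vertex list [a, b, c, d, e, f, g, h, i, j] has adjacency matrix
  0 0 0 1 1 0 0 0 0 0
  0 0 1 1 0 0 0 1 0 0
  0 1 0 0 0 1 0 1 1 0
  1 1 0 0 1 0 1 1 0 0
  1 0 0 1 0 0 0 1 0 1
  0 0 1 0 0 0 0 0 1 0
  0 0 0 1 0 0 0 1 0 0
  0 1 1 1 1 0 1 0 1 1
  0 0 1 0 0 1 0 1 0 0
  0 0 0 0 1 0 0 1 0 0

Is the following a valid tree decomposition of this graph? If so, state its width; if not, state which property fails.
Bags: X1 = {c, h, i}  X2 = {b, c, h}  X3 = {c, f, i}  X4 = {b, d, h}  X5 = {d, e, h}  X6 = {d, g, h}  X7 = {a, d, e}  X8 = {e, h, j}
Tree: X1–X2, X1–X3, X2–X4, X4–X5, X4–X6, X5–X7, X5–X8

Yes; width 2.

Checking the three conditions: (i) the bags cover all of {a, b, c, d, e, f, g, h, i, j}; (ii) for each edge, some bag contains both endpoints; (iii) the bags containing any fixed vertex form a subtree. All hold, so the decomposition is valid with width 3 − 1 = 2.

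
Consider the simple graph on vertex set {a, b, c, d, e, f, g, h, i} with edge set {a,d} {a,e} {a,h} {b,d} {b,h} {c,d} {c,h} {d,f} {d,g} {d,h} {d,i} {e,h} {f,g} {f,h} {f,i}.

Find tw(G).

2

A width-2 tree decomposition is:
Bags: B1 = {c, d, h}  B2 = {d, f, h}  B3 = {a, d, h}  B4 = {d, f, i}  B5 = {b, d, h}  B6 = {a, e, h}  B7 = {d, f, g}
Tree: B1–B2, B2–B3, B2–B4, B1–B5, B3–B6, B4–B7
Each bag holds 3 vertices, so the decomposition has width 2, which upper-bounds the treewidth. For the lower bound, the 3 vertices {d, f, g} are pairwise adjacent, and any tree decomposition puts a clique entirely inside one bag — forcing width ≥ 2. Combining the bounds, tw(G) = 2.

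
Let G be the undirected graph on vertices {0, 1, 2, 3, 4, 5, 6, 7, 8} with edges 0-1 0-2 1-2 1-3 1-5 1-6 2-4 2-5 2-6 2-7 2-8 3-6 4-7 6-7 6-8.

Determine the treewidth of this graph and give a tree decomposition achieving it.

Each bag holds 3 vertices, so the decomposition has width 2, which upper-bounds the treewidth. On the other hand G contains the 3-clique {2, 6, 8}. A clique must lie in a single bag of any decomposition, so no decomposition can have width below 2. The upper and lower bounds meet at 2, so that is the treewidth.

Treewidth 2.
One optimal decomposition is:
Bags: B1 = {1, 2, 6}  B2 = {2, 6, 7}  B3 = {2, 6, 8}  B4 = {0, 1, 2}  B5 = {2, 4, 7}  B6 = {1, 2, 5}  B7 = {1, 3, 6}
Tree: B1–B2, B1–B3, B1–B4, B2–B5, B4–B6, B1–B7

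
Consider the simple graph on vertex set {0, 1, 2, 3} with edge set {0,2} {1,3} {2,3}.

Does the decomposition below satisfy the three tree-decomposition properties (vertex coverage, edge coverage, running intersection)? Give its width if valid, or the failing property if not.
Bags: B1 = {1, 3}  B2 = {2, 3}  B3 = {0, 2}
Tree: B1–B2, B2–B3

Yes; width 1.

Every vertex of G appears in some bag (union = {0, 1, 2, 3}); every edge is covered by a bag; and for each vertex v the set of bags containing v is connected in the bag tree. The decomposition is therefore valid. The largest bag has 2 vertices, so the width is 1.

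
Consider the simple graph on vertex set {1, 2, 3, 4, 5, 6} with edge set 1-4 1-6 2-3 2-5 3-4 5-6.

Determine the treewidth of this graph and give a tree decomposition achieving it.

Treewidth 2.
Bags: B1 = {1, 5, 6}  B2 = {1, 4, 5}  B3 = {3, 4, 5}  B4 = {2, 3, 5}
Tree: B1–B2, B2–B3, B3–B4

Every bag has size at most 3, so the width is 3 − 1 = 2 and tw(G) ≤ 2. The edges 5–6–1–4–3–2–5 form a cycle, so G is not a tree and its treewidth is at least 2. Hence tw(G) = 2 exactly.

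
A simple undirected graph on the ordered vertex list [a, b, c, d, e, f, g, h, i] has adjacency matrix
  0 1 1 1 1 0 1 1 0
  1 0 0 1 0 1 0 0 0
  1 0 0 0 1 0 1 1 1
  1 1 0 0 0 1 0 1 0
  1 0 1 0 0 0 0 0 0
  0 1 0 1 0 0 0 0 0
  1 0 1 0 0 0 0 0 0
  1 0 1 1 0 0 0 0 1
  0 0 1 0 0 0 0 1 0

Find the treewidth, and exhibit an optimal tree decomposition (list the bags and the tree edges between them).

Each bag holds 3 vertices, so the decomposition has width 2, which upper-bounds the treewidth. On the other hand G contains the 3-clique {a, d, h}. A clique must lie in a single bag of any decomposition, so no decomposition can have width below 2. Combining the bounds, tw(G) = 2.

Treewidth 2.
One optimal decomposition is:
Bags: B1 = {a, d, h}  B2 = {a, b, d}  B3 = {a, c, h}  B4 = {b, d, f}  B5 = {a, c, g}  B6 = {a, c, e}  B7 = {c, h, i}
Tree: B1–B2, B1–B3, B2–B4, B3–B5, B3–B6, B3–B7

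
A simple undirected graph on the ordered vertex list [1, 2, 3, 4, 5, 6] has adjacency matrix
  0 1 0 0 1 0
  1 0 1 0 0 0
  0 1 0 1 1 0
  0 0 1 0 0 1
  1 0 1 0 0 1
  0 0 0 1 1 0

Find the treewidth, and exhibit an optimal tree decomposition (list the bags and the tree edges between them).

Treewidth 2.
One such decomposition:
Bags: B1 = {1, 2, 5}  B2 = {2, 3, 5}  B3 = {3, 5, 6}  B4 = {3, 4, 6}
Tree: B1–B2, B2–B3, B3–B4

Each bag holds 3 vertices, so the decomposition has width 2, which upper-bounds the treewidth. Since 1–2–3–5–1 is a cycle in G, G is not acyclic. Forests are exactly the graphs of treewidth ≤ 1, so tw(G) ≥ 2. Therefore the treewidth is 2.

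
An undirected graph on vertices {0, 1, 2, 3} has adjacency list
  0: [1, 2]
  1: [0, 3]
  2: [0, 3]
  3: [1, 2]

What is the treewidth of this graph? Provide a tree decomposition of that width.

Treewidth 2.
One such decomposition:
Bags: B1 = {0, 2, 3}  B2 = {0, 1, 3}
Tree: B1–B2

Each bag holds 3 vertices, so the decomposition has width 2, which upper-bounds the treewidth. Since 3–2–0–1–3 is a cycle in G, G is not acyclic. Forests are exactly the graphs of treewidth ≤ 1, so tw(G) ≥ 2. Hence tw(G) = 2 exactly.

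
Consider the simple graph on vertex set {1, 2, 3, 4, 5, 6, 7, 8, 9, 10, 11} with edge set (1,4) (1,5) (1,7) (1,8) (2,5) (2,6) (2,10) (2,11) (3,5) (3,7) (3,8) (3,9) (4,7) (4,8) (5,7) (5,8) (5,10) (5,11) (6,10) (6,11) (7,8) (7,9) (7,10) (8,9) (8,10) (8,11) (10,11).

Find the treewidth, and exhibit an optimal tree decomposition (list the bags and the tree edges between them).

Treewidth 3.
One such decomposition:
Bags: B1 = {3, 5, 7, 8}  B2 = {5, 7, 8, 10}  B3 = {1, 5, 7, 8}  B4 = {5, 8, 10, 11}  B5 = {2, 5, 10, 11}  B6 = {3, 7, 8, 9}  B7 = {1, 4, 7, 8}  B8 = {2, 6, 10, 11}
Tree: B1–B2, B1–B3, B2–B4, B4–B5, B1–B6, B3–B7, B5–B8

The largest bag has 4 vertices, giving width 3; this decomposition certifies tw(G) ≤ 3. On the other hand G contains the 4-clique {5, 8, 10, 11}. A clique must lie in a single bag of any decomposition, so no decomposition can have width below 3. The upper and lower bounds meet at 3, so that is the treewidth.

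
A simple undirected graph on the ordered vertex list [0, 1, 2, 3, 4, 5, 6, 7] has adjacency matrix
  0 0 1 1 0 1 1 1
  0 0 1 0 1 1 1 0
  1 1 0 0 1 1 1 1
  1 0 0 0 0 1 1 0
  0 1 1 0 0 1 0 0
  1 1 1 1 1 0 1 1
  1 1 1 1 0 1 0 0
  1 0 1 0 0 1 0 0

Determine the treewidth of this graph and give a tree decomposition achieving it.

Treewidth 3.
Bags: B1 = {0, 2, 5, 6}  B2 = {1, 2, 5, 6}  B3 = {0, 2, 5, 7}  B4 = {0, 3, 5, 6}  B5 = {1, 2, 4, 5}
Tree: B1–B2, B1–B3, B1–B4, B2–B5

The largest bag has 4 vertices, giving width 3; this decomposition certifies tw(G) ≤ 3. For the lower bound, the 4 vertices {0, 2, 5, 6} are pairwise adjacent, and any tree decomposition puts a clique entirely inside one bag — forcing width ≥ 3. Therefore the treewidth is 3.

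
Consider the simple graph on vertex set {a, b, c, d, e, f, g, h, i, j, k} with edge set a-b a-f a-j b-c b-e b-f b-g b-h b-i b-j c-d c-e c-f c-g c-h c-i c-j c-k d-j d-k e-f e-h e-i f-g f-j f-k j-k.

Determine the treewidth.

3

A width-3 tree decomposition is:
Bags: B1 = {b, c, f, g}  B2 = {b, c, f, j}  B3 = {c, f, j, k}  B4 = {b, c, e, f}  B5 = {a, b, f, j}  B6 = {c, d, j, k}  B7 = {b, c, e, i}  B8 = {b, c, e, h}
Tree: B1–B2, B2–B3, B2–B4, B2–B5, B3–B6, B4–B7, B7–B8
The largest bag has 4 vertices, giving width 3; this decomposition certifies tw(G) ≤ 3. For the lower bound, the 4 vertices {c, d, j, k} are pairwise adjacent, and any tree decomposition puts a clique entirely inside one bag — forcing width ≥ 3. Therefore the treewidth is 3.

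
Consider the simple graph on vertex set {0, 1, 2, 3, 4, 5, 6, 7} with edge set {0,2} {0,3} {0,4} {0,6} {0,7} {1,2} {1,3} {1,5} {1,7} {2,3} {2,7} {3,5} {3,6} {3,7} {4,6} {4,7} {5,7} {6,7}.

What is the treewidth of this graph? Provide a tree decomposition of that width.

The largest bag has 4 vertices, giving width 3; this decomposition certifies tw(G) ≤ 3. Conversely, {0, 2, 3, 7} is a clique of size 4, and the vertices of any clique must share a bag in every tree decomposition; so some bag has ≥ 4 vertices and tw(G) ≥ 3. Hence tw(G) = 3 exactly.

Treewidth 3.
Bags: B1 = {1, 3, 5, 7}  B2 = {1, 2, 3, 7}  B3 = {0, 2, 3, 7}  B4 = {0, 3, 6, 7}  B5 = {0, 4, 6, 7}
Tree: B1–B2, B2–B3, B3–B4, B4–B5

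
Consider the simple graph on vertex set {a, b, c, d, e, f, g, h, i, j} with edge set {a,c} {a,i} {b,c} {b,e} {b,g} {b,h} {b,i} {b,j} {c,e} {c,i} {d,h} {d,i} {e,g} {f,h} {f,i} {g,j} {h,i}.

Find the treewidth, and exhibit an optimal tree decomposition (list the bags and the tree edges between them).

Each bag holds 3 vertices, so the decomposition has width 2, which upper-bounds the treewidth. Conversely, {d, h, i} is a clique of size 3, and the vertices of any clique must share a bag in every tree decomposition; so some bag has ≥ 3 vertices and tw(G) ≥ 2. Hence tw(G) = 2 exactly.

Treewidth 2.
One such decomposition:
Bags: B1 = {b, c, e}  B2 = {b, e, g}  B3 = {b, c, i}  B4 = {b, g, j}  B5 = {a, c, i}  B6 = {b, h, i}  B7 = {f, h, i}  B8 = {d, h, i}
Tree: B1–B2, B1–B3, B2–B4, B3–B5, B3–B6, B6–B7, B7–B8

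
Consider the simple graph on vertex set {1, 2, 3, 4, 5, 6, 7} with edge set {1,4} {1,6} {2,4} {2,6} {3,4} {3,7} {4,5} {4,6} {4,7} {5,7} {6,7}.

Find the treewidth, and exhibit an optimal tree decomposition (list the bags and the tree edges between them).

Treewidth 2.
One such decomposition:
Bags: B1 = {3, 4, 7}  B2 = {4, 6, 7}  B3 = {2, 4, 6}  B4 = {1, 4, 6}  B5 = {4, 5, 7}
Tree: B1–B2, B2–B3, B2–B4, B2–B5

Every bag has size at most 3, so the width is 3 − 1 = 2 and tw(G) ≤ 2. On the other hand G contains the 3-clique {3, 4, 7}. A clique must lie in a single bag of any decomposition, so no decomposition can have width below 2. The upper and lower bounds meet at 2, so that is the treewidth.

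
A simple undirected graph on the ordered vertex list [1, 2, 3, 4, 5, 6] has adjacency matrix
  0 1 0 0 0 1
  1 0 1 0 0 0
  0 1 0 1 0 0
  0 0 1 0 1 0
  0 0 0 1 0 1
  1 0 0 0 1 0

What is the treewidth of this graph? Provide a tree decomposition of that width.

Every bag has size at most 3, so the width is 3 − 1 = 2 and tw(G) ≤ 2. For the lower bound, G contains the cycle 2–1–6–5–4–3–2, so G is not a forest; only forests have treewidth ≤ 1, hence tw(G) ≥ 2. The upper and lower bounds meet at 2, so that is the treewidth.

Treewidth 2.
Bags: B1 = {1, 2, 6}  B2 = {2, 5, 6}  B3 = {2, 4, 5}  B4 = {2, 3, 4}
Tree: B1–B2, B2–B3, B3–B4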